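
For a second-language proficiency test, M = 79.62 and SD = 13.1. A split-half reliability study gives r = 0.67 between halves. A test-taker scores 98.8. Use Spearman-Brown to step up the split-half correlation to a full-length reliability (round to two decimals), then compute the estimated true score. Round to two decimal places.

94.96

Spearman-Brown: ρ = 2r/(1 + r) = 2(0.67)/(1 + 0.67) = 1.340/1.67 = 0.8024 → 0.80
T̂ = 0.80(98.8) + 0.20(79.62) = 79.040 + 15.9240 = 94.964 → 94.96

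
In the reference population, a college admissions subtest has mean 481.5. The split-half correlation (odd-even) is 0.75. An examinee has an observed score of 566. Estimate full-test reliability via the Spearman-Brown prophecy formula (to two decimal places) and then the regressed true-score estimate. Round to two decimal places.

Spearman-Brown: ρ = 2r/(1 + r) = 2(0.75)/(1 + 0.75) = 1.500/1.75 = 0.8571 → 0.86
T̂ = ρX + (1 − ρ)μ
  = 0.86 × 566 + 0.14 × 481.5
  = 486.76 + 67.410
  = 554.170
  ≈ 554.17

554.17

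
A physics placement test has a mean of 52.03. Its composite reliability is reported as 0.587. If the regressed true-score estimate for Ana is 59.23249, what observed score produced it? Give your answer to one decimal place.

64.3

T̂ = ρX + (1 − ρ)μ  ⇒  X = (T̂ − (1 − ρ)μ) / ρ
X = (59.23249 − 0.413 × 52.03) / 0.587 = (59.23249 − 21.48839) / 0.587 = 37.74410 / 0.587 = 64.300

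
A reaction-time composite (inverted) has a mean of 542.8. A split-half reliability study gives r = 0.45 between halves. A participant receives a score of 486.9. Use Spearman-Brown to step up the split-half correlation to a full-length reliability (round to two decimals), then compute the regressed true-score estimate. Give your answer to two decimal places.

Spearman-Brown: ρ = 2r/(1 + r) = 2(0.45)/(1 + 0.45) = 0.900/1.45 = 0.6207 → 0.62
T̂ = ρX + (1 − ρ)μ
  = 0.62 × 486.9 + 0.38 × 542.8
  = 301.878 + 206.264
  = 508.142
  ≈ 508.14

508.14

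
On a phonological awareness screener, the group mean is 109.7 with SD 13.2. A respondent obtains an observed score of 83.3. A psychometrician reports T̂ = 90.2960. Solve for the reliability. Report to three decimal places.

0.735

T̂ = ρX + (1 − ρ)μ  ⇒  T̂ − μ = ρ(X − μ)
ρ = (T̂ − μ)/(X − μ) = (90.2960 − 109.7) / (83.3 − 109.7) = -19.4040 / -26.4 = 0.73500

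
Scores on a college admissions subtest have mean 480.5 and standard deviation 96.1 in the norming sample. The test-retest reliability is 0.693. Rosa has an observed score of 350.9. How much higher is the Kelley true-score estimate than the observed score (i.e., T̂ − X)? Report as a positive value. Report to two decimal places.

T̂ = 0.693(350.9) + 0.307(480.5) = 243.1737 + 147.5135 = 390.6872 → 390.687
T̂ − X = 390.687 − 350.9 = 39.787 → 39.79

39.79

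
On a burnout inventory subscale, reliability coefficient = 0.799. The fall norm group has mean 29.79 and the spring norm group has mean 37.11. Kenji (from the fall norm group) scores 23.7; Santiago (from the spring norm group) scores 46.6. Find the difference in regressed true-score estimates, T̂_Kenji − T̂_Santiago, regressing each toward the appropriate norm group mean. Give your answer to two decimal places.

T̂_Kenji = 0.799(23.7) + 0.201(29.79) = 24.9241
T̂_Santiago = 0.799(46.6) + 0.201(37.11) = 44.6925
Difference = 24.9241 − 44.6925 = -19.7684

-19.77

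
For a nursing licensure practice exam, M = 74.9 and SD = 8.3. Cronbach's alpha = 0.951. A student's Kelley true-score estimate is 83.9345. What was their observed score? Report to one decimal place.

T̂ = ρX + (1 − ρ)μ  ⇒  X = (T̂ − (1 − ρ)μ) / ρ
X = (83.9345 − 0.049 × 74.9) / 0.951 = (83.9345 − 3.6701) / 0.951 = 80.2644 / 0.951 = 84.400

84.4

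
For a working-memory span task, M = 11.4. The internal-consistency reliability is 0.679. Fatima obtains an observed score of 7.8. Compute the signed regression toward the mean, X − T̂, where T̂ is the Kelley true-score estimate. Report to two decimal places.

-1.16

T̂ = 0.679(7.8) + 0.321(11.4) = 5.2962 + 3.6594 = 8.9556 → 8.956
X − T̂ = 7.8 − 8.956 = -1.156 → -1.16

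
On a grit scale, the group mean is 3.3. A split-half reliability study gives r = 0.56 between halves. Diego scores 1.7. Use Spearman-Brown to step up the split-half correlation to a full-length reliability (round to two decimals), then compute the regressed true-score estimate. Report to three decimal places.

2.148

Spearman-Brown: ρ = 2r/(1 + r) = 2(0.56)/(1 + 0.56) = 1.120/1.56 = 0.7179 → 0.72
Kelley's formula gives T̂ = 0.72·1.7 + 0.28·3.3 = 1.224 + 0.924 = 2.1480.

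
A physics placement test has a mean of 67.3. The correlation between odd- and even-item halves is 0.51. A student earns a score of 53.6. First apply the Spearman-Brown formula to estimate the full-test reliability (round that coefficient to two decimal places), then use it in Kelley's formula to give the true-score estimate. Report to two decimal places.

Spearman-Brown: ρ = 2r/(1 + r) = 2(0.51)/(1 + 0.51) = 1.020/1.51 = 0.6755 → 0.68
T̂ = ρX + (1 − ρ)μ
  = 0.68 × 53.6 + 0.32 × 67.3
  = 36.448 + 21.536
  = 57.984
  ≈ 57.98

57.98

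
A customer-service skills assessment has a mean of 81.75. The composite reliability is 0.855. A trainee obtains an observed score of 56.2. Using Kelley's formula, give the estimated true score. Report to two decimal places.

59.90

T̂ = 0.855(56.2) + 0.145(81.75) = 48.0510 + 11.85375 = 59.905 → 59.90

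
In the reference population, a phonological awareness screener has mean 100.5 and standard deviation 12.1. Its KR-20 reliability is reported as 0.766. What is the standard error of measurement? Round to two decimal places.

5.85

SEM = SD · √(1 − ρ) = 12.1 × √0.234 = 12.1 × 0.4837 = 5.853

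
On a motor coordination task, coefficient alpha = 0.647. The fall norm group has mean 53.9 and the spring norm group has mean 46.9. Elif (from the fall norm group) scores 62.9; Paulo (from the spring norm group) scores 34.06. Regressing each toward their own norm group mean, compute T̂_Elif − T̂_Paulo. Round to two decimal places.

21.13

T̂_Elif = 0.647(62.9) + 0.353(53.9) = 59.7230
T̂_Paulo = 0.647(34.06) + 0.353(46.9) = 38.5925
Difference = 59.7230 − 38.5925 = 21.1305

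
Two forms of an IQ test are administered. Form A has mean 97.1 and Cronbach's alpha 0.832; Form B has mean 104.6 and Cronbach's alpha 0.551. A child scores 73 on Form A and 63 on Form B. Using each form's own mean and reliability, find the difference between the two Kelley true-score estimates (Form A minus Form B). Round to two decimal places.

-4.63

T̂_A = 0.832(73) + 0.168(97.1) = 77.0488
T̂_B = 0.551(63) + 0.449(104.6) = 81.6784
T̂_A − T̂_B = -4.6296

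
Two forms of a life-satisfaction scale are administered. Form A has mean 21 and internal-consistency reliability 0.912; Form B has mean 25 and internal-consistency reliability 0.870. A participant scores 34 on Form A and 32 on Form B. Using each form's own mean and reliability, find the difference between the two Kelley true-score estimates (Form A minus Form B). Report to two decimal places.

1.77

T̂_A = 0.912(34) + 0.088(21) = 32.8560
T̂_B = 0.870(32) + 0.130(25) = 31.0900
T̂_A − T̂_B = 1.7660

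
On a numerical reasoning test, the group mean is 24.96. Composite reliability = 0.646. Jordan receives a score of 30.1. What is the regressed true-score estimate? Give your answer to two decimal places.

28.28

Kelley's formula gives T̂ = 0.646·30.1 + 0.354·24.96 = 19.4446 + 8.83584 = 28.280.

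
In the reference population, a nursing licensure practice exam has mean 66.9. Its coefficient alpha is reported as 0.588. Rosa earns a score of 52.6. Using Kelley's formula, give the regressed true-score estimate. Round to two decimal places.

58.49

T̂ = 0.588(52.6) + 0.412(66.9) = 30.9288 + 27.5628 = 58.492 → 58.49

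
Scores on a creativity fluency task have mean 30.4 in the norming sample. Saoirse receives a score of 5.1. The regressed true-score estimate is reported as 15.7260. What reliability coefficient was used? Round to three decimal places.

T̂ = ρX + (1 − ρ)μ  ⇒  T̂ − μ = ρ(X − μ)
ρ = (T̂ − μ)/(X − μ) = (15.7260 − 30.4) / (5.1 − 30.4) = -14.6740 / -25.3 = 0.58000

0.580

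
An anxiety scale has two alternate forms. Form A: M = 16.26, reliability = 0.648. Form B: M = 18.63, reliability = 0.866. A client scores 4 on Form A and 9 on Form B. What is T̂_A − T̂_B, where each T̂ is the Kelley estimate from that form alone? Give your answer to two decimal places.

T̂_A = 0.648(4) + 0.352(16.26) = 8.3155
T̂_B = 0.866(9) + 0.134(18.63) = 10.2904
T̂_A − T̂_B = -1.9749

-1.97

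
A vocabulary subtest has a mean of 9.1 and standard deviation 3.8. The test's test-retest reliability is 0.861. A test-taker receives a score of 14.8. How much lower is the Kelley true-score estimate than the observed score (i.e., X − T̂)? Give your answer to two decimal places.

T̂ = ρX + (1 − ρ)μ
  = 0.861 × 14.8 + 0.139 × 9.1
  = 12.7428 + 1.2649
  = 14.0077
  ≈ 14.008
X − T̂ = 14.8 − 14.008 = 0.792 → 0.79

0.79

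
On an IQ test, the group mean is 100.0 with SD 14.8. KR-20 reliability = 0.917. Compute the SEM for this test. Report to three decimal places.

4.264

SEM = SD · √(1 − ρ) = 14.8 × √0.083 = 14.8 × 0.2881 = 4.2638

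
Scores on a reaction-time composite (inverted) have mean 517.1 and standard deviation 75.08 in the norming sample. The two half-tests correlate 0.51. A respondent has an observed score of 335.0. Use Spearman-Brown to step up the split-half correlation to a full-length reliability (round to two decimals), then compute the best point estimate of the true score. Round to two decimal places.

Spearman-Brown: ρ = 2r/(1 + r) = 2(0.51)/(1 + 0.51) = 1.020/1.51 = 0.6755 → 0.68
T̂ = 0.68(335.0) + 0.32(517.1) = 227.800 + 165.472 = 393.272 → 393.27

393.27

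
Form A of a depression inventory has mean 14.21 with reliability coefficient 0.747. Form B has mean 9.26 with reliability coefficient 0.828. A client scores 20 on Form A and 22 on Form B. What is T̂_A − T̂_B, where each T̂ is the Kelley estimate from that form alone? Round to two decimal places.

-1.27

T̂_A = 0.747(20) + 0.253(14.21) = 18.5351
T̂_B = 0.828(22) + 0.172(9.26) = 19.8087
T̂_A − T̂_B = -1.2736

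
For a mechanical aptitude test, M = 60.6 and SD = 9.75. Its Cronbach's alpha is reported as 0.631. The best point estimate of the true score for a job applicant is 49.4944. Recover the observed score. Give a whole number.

T̂ = ρX + (1 − ρ)μ  ⇒  X = (T̂ − (1 − ρ)μ) / ρ
X = (49.4944 − 0.369 × 60.6) / 0.631 = (49.4944 − 22.3614) / 0.631 = 27.1330 / 0.631 = 43.00

43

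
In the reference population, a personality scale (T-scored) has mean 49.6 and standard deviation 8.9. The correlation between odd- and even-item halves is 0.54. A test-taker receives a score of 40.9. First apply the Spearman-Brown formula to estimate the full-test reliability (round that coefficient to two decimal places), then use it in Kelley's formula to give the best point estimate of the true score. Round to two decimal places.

Spearman-Brown: ρ = 2r/(1 + r) = 2(0.54)/(1 + 0.54) = 1.080/1.54 = 0.7013 → 0.70
T̂ = 0.70(40.9) + 0.30(49.6) = 28.630 + 14.880 = 43.510 → 43.51

43.51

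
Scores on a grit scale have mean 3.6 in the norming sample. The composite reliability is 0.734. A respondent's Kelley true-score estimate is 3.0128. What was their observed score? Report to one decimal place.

T̂ = ρX + (1 − ρ)μ  ⇒  X = (T̂ − (1 − ρ)μ) / ρ
X = (3.0128 − 0.266 × 3.6) / 0.734 = (3.0128 − 0.9576) / 0.734 = 2.0552 / 0.734 = 2.800

2.8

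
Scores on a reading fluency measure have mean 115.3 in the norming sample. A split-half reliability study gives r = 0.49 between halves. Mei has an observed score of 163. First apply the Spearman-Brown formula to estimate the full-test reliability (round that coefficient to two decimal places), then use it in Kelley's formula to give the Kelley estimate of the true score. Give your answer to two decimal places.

146.78

Spearman-Brown: ρ = 2r/(1 + r) = 2(0.49)/(1 + 0.49) = 0.980/1.49 = 0.6577 → 0.66
T̂ = 0.66(163) + 0.34(115.3) = 107.58 + 39.202 = 146.782 → 146.78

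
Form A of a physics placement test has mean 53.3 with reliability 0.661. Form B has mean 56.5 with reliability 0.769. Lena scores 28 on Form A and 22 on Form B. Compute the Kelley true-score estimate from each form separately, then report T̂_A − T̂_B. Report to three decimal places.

6.607

T̂_A = 0.661(28) + 0.339(53.3) = 36.57670
T̂_B = 0.769(22) + 0.231(56.5) = 29.96950
T̂_A − T̂_B = 6.60720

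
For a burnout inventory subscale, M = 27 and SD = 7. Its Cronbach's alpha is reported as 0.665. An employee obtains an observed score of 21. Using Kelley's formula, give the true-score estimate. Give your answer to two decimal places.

Kelley's formula gives T̂ = 0.665·21 + 0.335·27 = 13.965 + 9.045 = 23.010.

23.01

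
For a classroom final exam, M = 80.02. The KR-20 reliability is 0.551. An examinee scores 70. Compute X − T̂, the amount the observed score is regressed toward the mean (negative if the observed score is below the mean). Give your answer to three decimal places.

-4.499

T̂ = 0.551(70) + 0.449(80.02) = 38.570 + 35.92898 = 74.49898 → 74.4990
X − T̂ = 70 − 74.4990 = -4.4990 → -4.499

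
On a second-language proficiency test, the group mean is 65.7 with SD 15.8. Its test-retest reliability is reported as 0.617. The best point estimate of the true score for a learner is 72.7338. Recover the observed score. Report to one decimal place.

77.1

T̂ = ρX + (1 − ρ)μ  ⇒  X = (T̂ − (1 − ρ)μ) / ρ
X = (72.7338 − 0.383 × 65.7) / 0.617 = (72.7338 − 25.1631) / 0.617 = 47.5707 / 0.617 = 77.100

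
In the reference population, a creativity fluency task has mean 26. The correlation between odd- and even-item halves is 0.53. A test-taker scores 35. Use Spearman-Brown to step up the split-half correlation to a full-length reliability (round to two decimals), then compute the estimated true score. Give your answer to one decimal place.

Spearman-Brown: ρ = 2r/(1 + r) = 2(0.53)/(1 + 0.53) = 1.060/1.53 = 0.6928 → 0.69
T̂ = 0.69(35) + 0.31(26) = 24.15 + 8.06 = 32.21 → 32.2

32.2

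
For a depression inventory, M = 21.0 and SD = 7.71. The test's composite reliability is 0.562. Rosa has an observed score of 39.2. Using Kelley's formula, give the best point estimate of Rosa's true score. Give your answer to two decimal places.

31.23

T̂ = 0.562(39.2) + 0.438(21.0) = 22.0304 + 9.1980 = 31.228 → 31.23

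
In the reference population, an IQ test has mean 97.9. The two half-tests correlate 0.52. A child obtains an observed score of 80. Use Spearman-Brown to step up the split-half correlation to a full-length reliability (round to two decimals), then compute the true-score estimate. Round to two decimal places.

Spearman-Brown: ρ = 2r/(1 + r) = 2(0.52)/(1 + 0.52) = 1.040/1.52 = 0.6842 → 0.68
Regress the observed score toward the mean by the unreliability: T̂ = 0.68·80 + 0.32·97.9 = 54.40 + 31.328 = 85.728.

85.73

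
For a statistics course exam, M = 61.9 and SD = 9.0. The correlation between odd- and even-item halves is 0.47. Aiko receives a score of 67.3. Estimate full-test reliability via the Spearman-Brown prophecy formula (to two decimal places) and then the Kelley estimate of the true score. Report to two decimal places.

Spearman-Brown: ρ = 2r/(1 + r) = 2(0.47)/(1 + 0.47) = 0.940/1.47 = 0.6395 → 0.64
T̂ = ρX + (1 − ρ)μ
  = 0.64 × 67.3 + 0.36 × 61.9
  = 43.072 + 22.284
  = 65.356
  ≈ 65.36

65.36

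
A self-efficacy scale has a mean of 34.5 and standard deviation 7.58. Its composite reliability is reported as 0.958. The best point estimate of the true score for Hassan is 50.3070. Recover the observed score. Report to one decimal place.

T̂ = ρX + (1 − ρ)μ  ⇒  X = (T̂ − (1 − ρ)μ) / ρ
X = (50.3070 − 0.042 × 34.5) / 0.958 = (50.3070 − 1.4490) / 0.958 = 48.8580 / 0.958 = 51.000

51.0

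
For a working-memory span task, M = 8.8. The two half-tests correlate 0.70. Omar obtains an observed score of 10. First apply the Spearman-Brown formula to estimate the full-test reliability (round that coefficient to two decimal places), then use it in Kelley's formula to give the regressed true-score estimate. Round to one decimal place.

Spearman-Brown: ρ = 2r/(1 + r) = 2(0.70)/(1 + 0.70) = 1.400/1.70 = 0.8235 → 0.82
T̂ = ρX + (1 − ρ)μ
  = 0.82 × 10 + 0.18 × 8.8
  = 8.20 + 1.584
  = 9.78
  ≈ 9.8

9.8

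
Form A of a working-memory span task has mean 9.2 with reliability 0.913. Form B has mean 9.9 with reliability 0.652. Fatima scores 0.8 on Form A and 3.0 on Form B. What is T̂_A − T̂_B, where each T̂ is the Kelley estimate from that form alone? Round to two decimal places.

T̂_A = 0.913(0.8) + 0.087(9.2) = 1.5308
T̂_B = 0.652(3.0) + 0.348(9.9) = 5.4012
T̂_A − T̂_B = -3.8704

-3.87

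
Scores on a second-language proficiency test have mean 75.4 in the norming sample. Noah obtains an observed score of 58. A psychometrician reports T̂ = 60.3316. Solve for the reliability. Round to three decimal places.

0.866

T̂ = ρX + (1 − ρ)μ  ⇒  T̂ − μ = ρ(X − μ)
ρ = (T̂ − μ)/(X − μ) = (60.3316 − 75.4) / (58 − 75.4) = -15.0684 / -17.4 = 0.86600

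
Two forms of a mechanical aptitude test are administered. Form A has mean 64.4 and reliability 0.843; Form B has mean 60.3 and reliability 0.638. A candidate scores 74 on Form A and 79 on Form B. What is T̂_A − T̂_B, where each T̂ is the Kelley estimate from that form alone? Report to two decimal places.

0.26

T̂_A = 0.843(74) + 0.157(64.4) = 72.4928
T̂_B = 0.638(79) + 0.362(60.3) = 72.2306
T̂_A − T̂_B = 0.2622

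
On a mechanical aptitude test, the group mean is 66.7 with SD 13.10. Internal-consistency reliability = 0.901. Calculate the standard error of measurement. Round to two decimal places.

SEM = SD · √(1 − ρ) = 13.10 × √0.099 = 13.10 × 0.3146 = 4.122

4.12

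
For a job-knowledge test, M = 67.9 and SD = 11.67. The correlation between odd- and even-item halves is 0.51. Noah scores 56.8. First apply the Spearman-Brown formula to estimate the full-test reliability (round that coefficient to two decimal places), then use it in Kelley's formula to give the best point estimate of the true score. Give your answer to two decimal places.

60.35

Spearman-Brown: ρ = 2r/(1 + r) = 2(0.51)/(1 + 0.51) = 1.020/1.51 = 0.6755 → 0.68
T̂ = ρX + (1 − ρ)μ
  = 0.68 × 56.8 + 0.32 × 67.9
  = 38.624 + 21.728
  = 60.352
  ≈ 60.35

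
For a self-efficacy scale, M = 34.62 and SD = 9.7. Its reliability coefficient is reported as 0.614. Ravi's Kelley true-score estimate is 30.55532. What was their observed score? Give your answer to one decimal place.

T̂ = ρX + (1 − ρ)μ  ⇒  X = (T̂ − (1 − ρ)μ) / ρ
X = (30.55532 − 0.386 × 34.62) / 0.614 = (30.55532 − 13.36332) / 0.614 = 17.19200 / 0.614 = 28.000

28.0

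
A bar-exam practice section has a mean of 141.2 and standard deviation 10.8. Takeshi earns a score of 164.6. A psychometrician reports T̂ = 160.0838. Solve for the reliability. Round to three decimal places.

0.807

T̂ = ρX + (1 − ρ)μ  ⇒  T̂ − μ = ρ(X − μ)
ρ = (T̂ − μ)/(X − μ) = (160.0838 − 141.2) / (164.6 − 141.2) = 18.8838 / 23.4 = 0.80700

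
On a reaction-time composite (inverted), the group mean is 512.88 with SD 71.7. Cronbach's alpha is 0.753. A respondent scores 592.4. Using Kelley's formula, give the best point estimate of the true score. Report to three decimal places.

T̂ = ρX + (1 − ρ)μ
  = 0.753 × 592.4 + 0.247 × 512.88
  = 446.0772 + 126.68136
  = 572.7586
  ≈ 572.759

572.759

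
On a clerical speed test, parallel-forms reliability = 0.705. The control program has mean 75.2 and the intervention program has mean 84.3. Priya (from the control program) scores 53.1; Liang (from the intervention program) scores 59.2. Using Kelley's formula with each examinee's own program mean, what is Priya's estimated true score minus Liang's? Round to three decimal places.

-6.985

T̂_Priya = 0.705(53.1) + 0.295(75.2) = 59.61950
T̂_Liang = 0.705(59.2) + 0.295(84.3) = 66.60450
Difference = 59.61950 − 66.60450 = -6.98500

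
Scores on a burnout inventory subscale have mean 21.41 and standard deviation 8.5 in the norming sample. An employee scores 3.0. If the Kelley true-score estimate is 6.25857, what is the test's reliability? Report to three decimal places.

0.823

T̂ = ρX + (1 − ρ)μ  ⇒  T̂ − μ = ρ(X − μ)
ρ = (T̂ − μ)/(X − μ) = (6.25857 − 21.41) / (3.0 − 21.41) = -15.15143 / -18.41 = 0.82300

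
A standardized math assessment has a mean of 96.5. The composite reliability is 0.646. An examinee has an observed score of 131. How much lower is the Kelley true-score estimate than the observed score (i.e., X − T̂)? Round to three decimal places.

T̂ = ρX + (1 − ρ)μ
  = 0.646 × 131 + 0.354 × 96.5
  = 84.626 + 34.1610
  = 118.78700
  ≈ 118.7870
X − T̂ = 131 − 118.7870 = 12.2130 → 12.213

12.213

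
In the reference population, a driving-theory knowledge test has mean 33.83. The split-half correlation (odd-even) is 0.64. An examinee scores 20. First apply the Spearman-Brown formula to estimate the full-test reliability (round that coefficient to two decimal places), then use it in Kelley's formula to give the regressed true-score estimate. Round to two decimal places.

23.04

Spearman-Brown: ρ = 2r/(1 + r) = 2(0.64)/(1 + 0.64) = 1.280/1.64 = 0.7805 → 0.78
Weight the observed score by reliability and the mean by (1 − reliability): T̂ = 0.78·20 + 0.22·33.83 = 15.60 + 7.4426 = 23.043.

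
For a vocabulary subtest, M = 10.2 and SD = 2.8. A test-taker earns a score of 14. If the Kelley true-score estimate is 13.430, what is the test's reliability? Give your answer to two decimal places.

0.85

T̂ = ρX + (1 − ρ)μ  ⇒  T̂ − μ = ρ(X − μ)
ρ = (T̂ − μ)/(X − μ) = (13.430 − 10.2) / (14 − 10.2) = 3.230 / 3.8 = 0.8500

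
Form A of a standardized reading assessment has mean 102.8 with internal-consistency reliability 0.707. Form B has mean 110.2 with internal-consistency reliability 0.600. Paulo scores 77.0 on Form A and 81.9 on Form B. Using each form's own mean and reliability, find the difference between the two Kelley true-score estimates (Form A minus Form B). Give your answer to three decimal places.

T̂_A = 0.707(77.0) + 0.293(102.8) = 84.55940
T̂_B = 0.600(81.9) + 0.400(110.2) = 93.22000
T̂_A − T̂_B = -8.66060

-8.661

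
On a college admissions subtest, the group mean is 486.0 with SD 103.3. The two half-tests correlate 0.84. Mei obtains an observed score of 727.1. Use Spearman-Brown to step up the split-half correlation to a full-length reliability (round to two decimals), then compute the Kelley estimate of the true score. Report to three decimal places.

Spearman-Brown: ρ = 2r/(1 + r) = 2(0.84)/(1 + 0.84) = 1.680/1.84 = 0.9130 → 0.91
T̂ = 0.91(727.1) + 0.09(486.0) = 661.661 + 43.740 = 705.4010 → 705.401

705.401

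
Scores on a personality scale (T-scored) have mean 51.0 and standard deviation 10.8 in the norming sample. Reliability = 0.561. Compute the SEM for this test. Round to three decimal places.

7.156

SEM = SD · √(1 − ρ) = 10.8 × √0.439 = 10.8 × 0.6626 = 7.1558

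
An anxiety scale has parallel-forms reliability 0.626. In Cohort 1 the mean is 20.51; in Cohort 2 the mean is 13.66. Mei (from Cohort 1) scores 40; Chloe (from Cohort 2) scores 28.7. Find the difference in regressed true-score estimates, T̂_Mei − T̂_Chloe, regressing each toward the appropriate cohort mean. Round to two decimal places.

9.64

T̂_Mei = 0.626(40) + 0.374(20.51) = 32.7107
T̂_Chloe = 0.626(28.7) + 0.374(13.66) = 23.0750
Difference = 32.7107 − 23.0750 = 9.6357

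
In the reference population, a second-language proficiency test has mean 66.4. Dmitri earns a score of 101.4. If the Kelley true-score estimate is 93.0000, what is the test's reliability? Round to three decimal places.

T̂ = ρX + (1 − ρ)μ  ⇒  T̂ − μ = ρ(X − μ)
ρ = (T̂ − μ)/(X − μ) = (93.0000 − 66.4) / (101.4 − 66.4) = 26.6000 / 35.0 = 0.76000

0.760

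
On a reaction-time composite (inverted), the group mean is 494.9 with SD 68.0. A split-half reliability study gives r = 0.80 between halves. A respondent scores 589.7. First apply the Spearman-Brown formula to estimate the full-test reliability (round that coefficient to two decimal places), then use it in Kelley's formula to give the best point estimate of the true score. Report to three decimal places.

Spearman-Brown: ρ = 2r/(1 + r) = 2(0.80)/(1 + 0.80) = 1.600/1.80 = 0.8889 → 0.89
T̂ = ρX + (1 − ρ)μ
  = 0.89 × 589.7 + 0.11 × 494.9
  = 524.833 + 54.439
  = 579.2720
  ≈ 579.272

579.272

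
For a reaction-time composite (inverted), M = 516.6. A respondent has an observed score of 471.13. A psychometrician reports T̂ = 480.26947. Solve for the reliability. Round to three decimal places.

0.799

T̂ = ρX + (1 − ρ)μ  ⇒  T̂ − μ = ρ(X − μ)
ρ = (T̂ − μ)/(X − μ) = (480.26947 − 516.6) / (471.13 − 516.6) = -36.33053 / -45.47 = 0.79900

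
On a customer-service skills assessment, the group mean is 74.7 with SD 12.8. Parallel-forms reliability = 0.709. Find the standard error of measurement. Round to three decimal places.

6.905

SEM = SD · √(1 − ρ) = 12.8 × √0.291 = 12.8 × 0.5394 = 6.9049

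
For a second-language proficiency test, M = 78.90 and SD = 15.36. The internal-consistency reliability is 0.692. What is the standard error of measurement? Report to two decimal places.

SEM = SD · √(1 − ρ) = 15.36 × √0.308 = 15.36 × 0.5550 = 8.524

8.52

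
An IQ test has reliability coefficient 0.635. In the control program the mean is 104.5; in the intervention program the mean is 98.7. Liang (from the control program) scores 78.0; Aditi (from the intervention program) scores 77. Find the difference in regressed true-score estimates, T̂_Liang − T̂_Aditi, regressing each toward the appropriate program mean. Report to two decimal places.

2.75

T̂_Liang = 0.635(78.0) + 0.365(104.5) = 87.6725
T̂_Aditi = 0.635(77) + 0.365(98.7) = 84.9205
Difference = 87.6725 − 84.9205 = 2.7520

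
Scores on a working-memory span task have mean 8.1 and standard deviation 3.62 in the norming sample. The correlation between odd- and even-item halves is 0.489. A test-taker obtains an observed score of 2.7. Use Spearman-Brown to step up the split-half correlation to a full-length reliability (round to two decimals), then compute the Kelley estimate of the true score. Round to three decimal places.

Spearman-Brown: ρ = 2r/(1 + r) = 2(0.489)/(1 + 0.489) = 0.9780/1.489 = 0.6568 → 0.66
T̂ = ρX + (1 − ρ)μ
  = 0.66 × 2.7 + 0.34 × 8.1
  = 1.782 + 2.754
  = 4.5360
  ≈ 4.536

4.536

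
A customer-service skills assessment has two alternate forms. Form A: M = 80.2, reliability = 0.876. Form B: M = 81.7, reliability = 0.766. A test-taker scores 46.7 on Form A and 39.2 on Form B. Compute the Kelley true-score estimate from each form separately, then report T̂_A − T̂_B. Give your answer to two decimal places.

T̂_A = 0.876(46.7) + 0.124(80.2) = 50.8540
T̂_B = 0.766(39.2) + 0.234(81.7) = 49.1450
T̂_A − T̂_B = 1.7090

1.71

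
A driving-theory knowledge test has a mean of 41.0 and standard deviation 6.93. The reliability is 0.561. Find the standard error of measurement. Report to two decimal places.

SEM = SD · √(1 − ρ) = 6.93 × √0.439 = 6.93 × 0.6626 = 4.592

4.59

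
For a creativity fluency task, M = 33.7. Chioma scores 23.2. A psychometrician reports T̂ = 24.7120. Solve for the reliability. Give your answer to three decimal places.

T̂ = ρX + (1 − ρ)μ  ⇒  T̂ − μ = ρ(X − μ)
ρ = (T̂ − μ)/(X − μ) = (24.7120 − 33.7) / (23.2 − 33.7) = -8.9880 / -10.5 = 0.85600

0.856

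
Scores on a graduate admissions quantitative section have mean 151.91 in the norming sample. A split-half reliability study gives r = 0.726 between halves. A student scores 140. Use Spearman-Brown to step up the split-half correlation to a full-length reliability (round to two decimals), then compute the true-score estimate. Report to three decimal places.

Spearman-Brown: ρ = 2r/(1 + r) = 2(0.726)/(1 + 0.726) = 1.4520/1.726 = 0.8413 → 0.84
T̂ = 0.84(140) + 0.16(151.91) = 117.60 + 24.3056 = 141.9056 → 141.906

141.906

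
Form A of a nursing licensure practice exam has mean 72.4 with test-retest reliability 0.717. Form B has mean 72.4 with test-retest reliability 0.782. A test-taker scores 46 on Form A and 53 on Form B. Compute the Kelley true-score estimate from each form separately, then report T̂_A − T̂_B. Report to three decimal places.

T̂_A = 0.717(46) + 0.283(72.4) = 53.47120
T̂_B = 0.782(53) + 0.218(72.4) = 57.22920
T̂_A − T̂_B = -3.75800

-3.758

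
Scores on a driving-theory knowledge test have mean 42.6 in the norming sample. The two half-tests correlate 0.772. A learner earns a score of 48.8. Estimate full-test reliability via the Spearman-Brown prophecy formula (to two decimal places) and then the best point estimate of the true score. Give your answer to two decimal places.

47.99

Spearman-Brown: ρ = 2r/(1 + r) = 2(0.772)/(1 + 0.772) = 1.5440/1.772 = 0.8713 → 0.87
T̂ = ρX + (1 − ρ)μ
  = 0.87 × 48.8 + 0.13 × 42.6
  = 42.456 + 5.538
  = 47.994
  ≈ 47.99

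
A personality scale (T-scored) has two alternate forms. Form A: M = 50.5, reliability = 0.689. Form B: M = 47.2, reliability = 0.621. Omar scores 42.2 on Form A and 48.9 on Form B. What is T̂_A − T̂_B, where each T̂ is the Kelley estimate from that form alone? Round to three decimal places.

-3.474

T̂_A = 0.689(42.2) + 0.311(50.5) = 44.78130
T̂_B = 0.621(48.9) + 0.379(47.2) = 48.25570
T̂_A − T̂_B = -3.47440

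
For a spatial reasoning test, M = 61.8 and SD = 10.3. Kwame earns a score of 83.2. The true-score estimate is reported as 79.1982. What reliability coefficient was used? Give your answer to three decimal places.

0.813

T̂ = ρX + (1 − ρ)μ  ⇒  T̂ − μ = ρ(X − μ)
ρ = (T̂ − μ)/(X − μ) = (79.1982 − 61.8) / (83.2 − 61.8) = 17.3982 / 21.4 = 0.81300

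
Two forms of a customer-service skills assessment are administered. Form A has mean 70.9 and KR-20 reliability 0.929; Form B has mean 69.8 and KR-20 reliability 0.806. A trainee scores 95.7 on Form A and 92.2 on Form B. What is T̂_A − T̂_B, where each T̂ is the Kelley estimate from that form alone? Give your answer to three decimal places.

6.085

T̂_A = 0.929(95.7) + 0.071(70.9) = 93.93920
T̂_B = 0.806(92.2) + 0.194(69.8) = 87.85440
T̂_A − T̂_B = 6.08480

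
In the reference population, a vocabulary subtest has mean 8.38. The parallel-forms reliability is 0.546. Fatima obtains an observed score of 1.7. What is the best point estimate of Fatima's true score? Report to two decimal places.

4.73

T̂ = ρX + (1 − ρ)μ
  = 0.546 × 1.7 + 0.454 × 8.38
  = 0.9282 + 3.80452
  = 4.733
  ≈ 4.73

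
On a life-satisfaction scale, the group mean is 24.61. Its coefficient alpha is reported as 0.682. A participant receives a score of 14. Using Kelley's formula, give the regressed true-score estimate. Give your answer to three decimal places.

17.374

T̂ = 0.682(14) + 0.318(24.61) = 9.548 + 7.82598 = 17.3740 → 17.374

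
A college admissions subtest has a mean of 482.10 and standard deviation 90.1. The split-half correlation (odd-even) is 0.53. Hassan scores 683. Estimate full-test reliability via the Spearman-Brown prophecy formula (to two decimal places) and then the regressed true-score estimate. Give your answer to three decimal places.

Spearman-Brown: ρ = 2r/(1 + r) = 2(0.53)/(1 + 0.53) = 1.060/1.53 = 0.6928 → 0.69
T̂ = 0.69(683) + 0.31(482.10) = 471.27 + 149.4510 = 620.7210 → 620.721

620.721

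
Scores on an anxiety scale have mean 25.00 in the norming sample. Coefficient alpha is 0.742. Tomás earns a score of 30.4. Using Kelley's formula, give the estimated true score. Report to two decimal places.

Regress the observed score toward the mean by the unreliability: T̂ = 0.742·30.4 + 0.258·25.00 = 22.5568 + 6.45000 = 29.007.

29.01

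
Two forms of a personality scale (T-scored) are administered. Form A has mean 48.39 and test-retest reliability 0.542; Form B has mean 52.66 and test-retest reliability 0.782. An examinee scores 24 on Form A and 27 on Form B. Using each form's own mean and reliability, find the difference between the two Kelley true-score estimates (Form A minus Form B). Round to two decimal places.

2.58

T̂_A = 0.542(24) + 0.458(48.39) = 35.1706
T̂_B = 0.782(27) + 0.218(52.66) = 32.5939
T̂_A − T̂_B = 2.5767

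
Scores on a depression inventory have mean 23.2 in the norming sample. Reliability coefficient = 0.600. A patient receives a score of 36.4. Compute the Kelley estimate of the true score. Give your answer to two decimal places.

T̂ = 0.600(36.4) + 0.400(23.2) = 21.8400 + 9.2800 = 31.120 → 31.12

31.12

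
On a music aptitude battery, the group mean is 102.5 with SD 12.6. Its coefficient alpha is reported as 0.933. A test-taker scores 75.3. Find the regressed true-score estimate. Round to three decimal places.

T̂ = 0.933(75.3) + 0.067(102.5) = 70.2549 + 6.8675 = 77.1224 → 77.122

77.122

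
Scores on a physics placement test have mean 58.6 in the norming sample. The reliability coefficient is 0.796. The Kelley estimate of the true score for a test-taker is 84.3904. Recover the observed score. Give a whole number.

T̂ = ρX + (1 − ρ)μ  ⇒  X = (T̂ − (1 − ρ)μ) / ρ
X = (84.3904 − 0.204 × 58.6) / 0.796 = (84.3904 − 11.9544) / 0.796 = 72.4360 / 0.796 = 91.00

91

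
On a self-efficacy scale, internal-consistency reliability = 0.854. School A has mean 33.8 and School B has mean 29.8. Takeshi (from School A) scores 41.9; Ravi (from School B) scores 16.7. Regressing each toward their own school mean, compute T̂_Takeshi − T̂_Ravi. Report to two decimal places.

22.10

T̂_Takeshi = 0.854(41.9) + 0.146(33.8) = 40.7174
T̂_Ravi = 0.854(16.7) + 0.146(29.8) = 18.6126
Difference = 40.7174 − 18.6126 = 22.1048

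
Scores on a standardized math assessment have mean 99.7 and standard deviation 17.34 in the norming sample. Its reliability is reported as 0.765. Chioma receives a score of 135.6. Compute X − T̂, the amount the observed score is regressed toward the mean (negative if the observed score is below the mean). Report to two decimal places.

T̂ = ρX + (1 − ρ)μ
  = 0.765 × 135.6 + 0.235 × 99.7
  = 103.7340 + 23.4295
  = 127.1635
  ≈ 127.163
X − T̂ = 135.6 − 127.163 = 8.436 → 8.44

8.44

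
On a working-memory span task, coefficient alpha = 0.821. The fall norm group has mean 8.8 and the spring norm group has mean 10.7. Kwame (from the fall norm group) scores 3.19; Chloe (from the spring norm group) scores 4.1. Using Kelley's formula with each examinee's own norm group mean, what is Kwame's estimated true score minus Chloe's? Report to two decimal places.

T̂_Kwame = 0.821(3.19) + 0.179(8.8) = 4.1942
T̂_Chloe = 0.821(4.1) + 0.179(10.7) = 5.2814
Difference = 4.1942 − 5.2814 = -1.0872

-1.09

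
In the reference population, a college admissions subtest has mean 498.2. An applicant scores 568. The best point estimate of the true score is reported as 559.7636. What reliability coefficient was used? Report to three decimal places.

0.882

T̂ = ρX + (1 − ρ)μ  ⇒  T̂ − μ = ρ(X − μ)
ρ = (T̂ − μ)/(X − μ) = (559.7636 − 498.2) / (568 − 498.2) = 61.5636 / 69.8 = 0.88200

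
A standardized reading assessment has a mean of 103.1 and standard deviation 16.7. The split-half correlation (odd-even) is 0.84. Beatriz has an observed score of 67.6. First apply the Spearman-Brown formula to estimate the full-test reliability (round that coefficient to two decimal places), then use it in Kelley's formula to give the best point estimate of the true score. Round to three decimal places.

Spearman-Brown: ρ = 2r/(1 + r) = 2(0.84)/(1 + 0.84) = 1.680/1.84 = 0.9130 → 0.91
Regress the observed score toward the mean by the unreliability: T̂ = 0.91·67.6 + 0.09·103.1 = 61.516 + 9.279 = 70.7950.

70.795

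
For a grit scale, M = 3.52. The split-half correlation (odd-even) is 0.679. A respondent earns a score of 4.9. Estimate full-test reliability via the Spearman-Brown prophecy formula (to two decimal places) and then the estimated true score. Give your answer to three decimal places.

4.638

Spearman-Brown: ρ = 2r/(1 + r) = 2(0.679)/(1 + 0.679) = 1.3580/1.679 = 0.8088 → 0.81
Regress the observed score toward the mean by the unreliability: T̂ = 0.81·4.9 + 0.19·3.52 = 3.969 + 0.6688 = 4.6378.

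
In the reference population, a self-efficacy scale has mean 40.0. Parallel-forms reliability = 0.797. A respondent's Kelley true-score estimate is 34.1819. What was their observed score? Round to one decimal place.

T̂ = ρX + (1 − ρ)μ  ⇒  X = (T̂ − (1 − ρ)μ) / ρ
X = (34.1819 − 0.203 × 40.0) / 0.797 = (34.1819 − 8.1200) / 0.797 = 26.0619 / 0.797 = 32.700

32.7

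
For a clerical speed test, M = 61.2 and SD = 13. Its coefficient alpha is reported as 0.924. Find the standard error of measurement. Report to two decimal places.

3.58

SEM = SD · √(1 − ρ) = 13 × √0.076 = 13 × 0.2757 = 3.584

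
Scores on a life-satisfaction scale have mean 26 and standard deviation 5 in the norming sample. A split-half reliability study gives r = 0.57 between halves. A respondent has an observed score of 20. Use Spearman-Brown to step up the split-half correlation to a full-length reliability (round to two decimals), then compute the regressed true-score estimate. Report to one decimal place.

21.6

Spearman-Brown: ρ = 2r/(1 + r) = 2(0.57)/(1 + 0.57) = 1.140/1.57 = 0.7261 → 0.73
T̂ = ρX + (1 − ρ)μ
  = 0.73 × 20 + 0.27 × 26
  = 14.60 + 7.02
  = 21.62
  ≈ 21.6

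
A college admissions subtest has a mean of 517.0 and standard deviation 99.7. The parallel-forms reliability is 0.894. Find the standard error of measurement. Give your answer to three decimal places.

32.460

SEM = SD · √(1 − ρ) = 99.7 × √0.106 = 99.7 × 0.3256 = 32.4600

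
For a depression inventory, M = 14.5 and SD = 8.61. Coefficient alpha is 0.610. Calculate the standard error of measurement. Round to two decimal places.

5.38

SEM = SD · √(1 − ρ) = 8.61 × √0.390 = 8.61 × 0.6245 = 5.377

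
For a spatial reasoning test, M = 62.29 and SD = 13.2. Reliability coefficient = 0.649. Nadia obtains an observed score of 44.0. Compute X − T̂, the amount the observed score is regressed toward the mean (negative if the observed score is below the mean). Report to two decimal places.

Regress the observed score toward the mean by the unreliability: T̂ = 0.649·44.0 + 0.351·62.29 = 28.5560 + 21.86379 = 50.4198.
X − T̂ = 44.0 − 50.420 = -6.420 → -6.42

-6.42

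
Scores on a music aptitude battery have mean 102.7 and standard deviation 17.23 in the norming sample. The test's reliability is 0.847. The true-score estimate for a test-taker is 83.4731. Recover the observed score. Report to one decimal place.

80.0

T̂ = ρX + (1 − ρ)μ  ⇒  X = (T̂ − (1 − ρ)μ) / ρ
X = (83.4731 − 0.153 × 102.7) / 0.847 = (83.4731 − 15.7131) / 0.847 = 67.7600 / 0.847 = 80.000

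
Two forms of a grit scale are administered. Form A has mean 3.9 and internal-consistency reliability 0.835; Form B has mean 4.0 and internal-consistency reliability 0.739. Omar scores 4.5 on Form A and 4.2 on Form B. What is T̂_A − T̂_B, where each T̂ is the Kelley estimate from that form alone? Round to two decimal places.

0.25

T̂_A = 0.835(4.5) + 0.165(3.9) = 4.4010
T̂_B = 0.739(4.2) + 0.261(4.0) = 4.1478
T̂_A − T̂_B = 0.2532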